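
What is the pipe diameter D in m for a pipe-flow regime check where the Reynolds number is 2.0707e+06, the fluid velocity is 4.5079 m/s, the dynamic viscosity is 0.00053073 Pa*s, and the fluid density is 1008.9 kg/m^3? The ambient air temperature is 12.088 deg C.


D = Re * mu / (rho * vel)
D = 2.0707e+06 * 0.00053073 / (1008.9 * 4.5079)
D = 0.24164 m


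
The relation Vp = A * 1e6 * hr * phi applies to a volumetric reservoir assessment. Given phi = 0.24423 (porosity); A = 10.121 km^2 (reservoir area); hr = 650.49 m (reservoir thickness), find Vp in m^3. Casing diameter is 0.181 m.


Vp = A * 1e6 * hr * phi
Vp = 10.121 * 1e6 * 650.49 * 0.24423
Vp = 1.6079e+09 m^3


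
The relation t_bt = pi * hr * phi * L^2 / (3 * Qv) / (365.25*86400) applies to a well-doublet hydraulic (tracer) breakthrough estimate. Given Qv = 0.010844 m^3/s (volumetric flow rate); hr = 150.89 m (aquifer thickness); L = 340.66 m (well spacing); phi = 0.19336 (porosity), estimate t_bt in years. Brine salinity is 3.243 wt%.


t_bt = pi * hr * phi * L^2 / (3 * Qv) / (365.25*86400)
t_bt = pi * 150.89 * 0.19336 * 340.66^2 / (3 * 0.010844) / (365.25*86400)
t_bt = 10.361 years


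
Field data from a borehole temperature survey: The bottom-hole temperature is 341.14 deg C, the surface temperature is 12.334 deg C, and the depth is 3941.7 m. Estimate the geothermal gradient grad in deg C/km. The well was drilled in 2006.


grad = (T_d - T_surf) / d * 1000
grad = (341.14 - 12.334) / 3941.7 * 1000
grad = 83.417 deg C/km


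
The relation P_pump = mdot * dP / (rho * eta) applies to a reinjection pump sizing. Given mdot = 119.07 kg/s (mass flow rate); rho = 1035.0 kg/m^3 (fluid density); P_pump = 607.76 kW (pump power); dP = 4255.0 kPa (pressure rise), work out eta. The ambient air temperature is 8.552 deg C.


eta = mdot * dP / (rho * P_pump)
eta = 119.07 * 4255.0 / (1035.0 * 607.76)
eta = 0.80543


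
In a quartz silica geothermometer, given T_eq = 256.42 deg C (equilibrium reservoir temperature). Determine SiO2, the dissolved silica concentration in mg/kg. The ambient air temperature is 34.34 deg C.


SiO2 = 10^(5.19 - 1309/(T_eq + 273.15))
SiO2 = 10^(5.19 - 1309/(256.42 + 273.15))
SiO2 = 522.62 mg/kg


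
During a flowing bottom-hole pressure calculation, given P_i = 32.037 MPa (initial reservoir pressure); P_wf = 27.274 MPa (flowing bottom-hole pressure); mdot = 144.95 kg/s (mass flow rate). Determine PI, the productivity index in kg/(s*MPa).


PI = mdot / (P_i - P_wf)
PI = 144.95 / (32.037 - 27.274)
PI = 30.433 kg/(s*MPa)


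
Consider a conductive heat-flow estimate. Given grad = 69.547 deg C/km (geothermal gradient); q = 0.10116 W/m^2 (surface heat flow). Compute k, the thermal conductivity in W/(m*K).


k = q * 1000 / grad
k = 0.10116 * 1000 / 69.547
k = 1.4546 W/(m*K)


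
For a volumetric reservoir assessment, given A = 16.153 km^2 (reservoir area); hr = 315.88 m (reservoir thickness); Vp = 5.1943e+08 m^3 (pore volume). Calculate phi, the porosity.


phi = Vp / (A * 1e6 * hr)
phi = 5.1943e+08 / (16.153 * 1e6 * 315.88)
phi = 0.10180


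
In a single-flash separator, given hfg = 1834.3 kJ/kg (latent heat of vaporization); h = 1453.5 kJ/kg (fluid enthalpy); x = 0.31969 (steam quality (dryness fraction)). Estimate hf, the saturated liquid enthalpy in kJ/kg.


hf = h - x * hfg
hf = 1453.5 - 0.31969 * 1834.3
hf = 867.09 kJ/kg


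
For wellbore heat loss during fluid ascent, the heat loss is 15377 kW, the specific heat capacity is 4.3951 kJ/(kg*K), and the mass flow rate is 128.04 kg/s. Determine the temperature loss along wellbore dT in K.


dT = Q_loss / (mdot * cp)
dT = 15377 / (128.04 * 4.3951)
dT = 27.325 K


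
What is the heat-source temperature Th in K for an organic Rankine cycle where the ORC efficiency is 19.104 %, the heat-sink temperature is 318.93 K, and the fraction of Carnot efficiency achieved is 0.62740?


Th = Tc / (1 - (eta_orc/100)/f)
Th = 318.93 / (1 - (19.104/100)/0.62740)
Th = 458.56 K


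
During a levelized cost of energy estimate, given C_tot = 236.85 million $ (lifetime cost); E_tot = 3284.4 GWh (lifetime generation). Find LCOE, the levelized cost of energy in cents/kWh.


LCOE = C_tot / E_tot * 100
LCOE = 236.85 / 3284.4 * 100
LCOE = 7.2114 cents/kWh


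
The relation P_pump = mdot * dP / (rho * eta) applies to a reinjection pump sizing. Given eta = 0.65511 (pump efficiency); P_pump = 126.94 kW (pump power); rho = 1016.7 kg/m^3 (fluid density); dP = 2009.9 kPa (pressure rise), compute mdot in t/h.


mdot = P_pump * rho * eta / dP
mdot = 126.94 * 1016.7 * 0.65511 / 2009.9
mdot = 42.06599 kg/s
Convert: 42.06599 kg/s * 3.6 = 151.44 t/h
mdot = 151.44 t/h


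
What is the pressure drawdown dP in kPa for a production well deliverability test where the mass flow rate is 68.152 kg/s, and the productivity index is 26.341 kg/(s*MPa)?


dP = mdot * 1000 / PI
dP = 68.152 * 1000 / 26.341
dP = 2587.3 kPa


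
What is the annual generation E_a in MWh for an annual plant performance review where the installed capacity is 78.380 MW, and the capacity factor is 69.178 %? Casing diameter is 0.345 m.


E_a = CF / 100 * cap * 8760
E_a = 69.178 / 100 * 78.380 * 8760
E_a = 4.7498e+05 MWh


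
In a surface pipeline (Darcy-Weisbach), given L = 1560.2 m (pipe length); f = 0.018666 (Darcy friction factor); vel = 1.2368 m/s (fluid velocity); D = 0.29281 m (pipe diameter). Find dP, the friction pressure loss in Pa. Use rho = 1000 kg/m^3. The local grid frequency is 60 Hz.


dP = f * (L/D) * (rho*vel^2/2) / 1000
dP = 0.018666 * (1560.2/0.29281) * (1000*1.2368^2/2) / 1000
dP = 76.07021 kPa
Convert: 76.07021 kPa * 1000.0 = 76070 Pa
dP = 76070 Pa


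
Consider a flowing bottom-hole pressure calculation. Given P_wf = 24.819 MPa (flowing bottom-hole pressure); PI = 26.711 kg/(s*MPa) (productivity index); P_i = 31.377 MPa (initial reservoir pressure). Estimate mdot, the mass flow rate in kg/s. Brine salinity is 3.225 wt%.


mdot = (P_i - P_wf) * PI
mdot = (31.377 - 24.819) * 26.711
mdot = 175.17 kg/s


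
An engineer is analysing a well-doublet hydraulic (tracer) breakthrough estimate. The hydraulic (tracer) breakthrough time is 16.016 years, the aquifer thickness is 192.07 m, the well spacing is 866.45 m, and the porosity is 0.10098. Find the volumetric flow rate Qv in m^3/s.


Qv = pi*hr*phi*L^2 / (3*t_bt*365.25*86400)
Qv = pi*192.07*0.10098*866.45^2 / (3*16.016*365.25*86400)
Qv = 0.030168 m^3/s


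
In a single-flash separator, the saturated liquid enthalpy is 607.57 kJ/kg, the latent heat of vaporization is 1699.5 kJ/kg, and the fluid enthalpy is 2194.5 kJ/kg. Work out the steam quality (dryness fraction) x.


x = (h - hf) / hfg
x = (2194.5 - 607.57) / 1699.5
x = 0.93376


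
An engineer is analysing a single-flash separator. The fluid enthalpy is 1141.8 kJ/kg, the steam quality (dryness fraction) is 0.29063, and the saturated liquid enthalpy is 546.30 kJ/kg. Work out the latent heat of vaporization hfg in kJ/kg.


hfg = (h - hf) / x
hfg = (1141.8 - 546.30) / 0.29063
hfg = 2049.0 kJ/kg


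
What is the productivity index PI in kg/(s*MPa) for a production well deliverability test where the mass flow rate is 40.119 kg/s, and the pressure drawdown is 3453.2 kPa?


PI = mdot * 1000 / dP
PI = 40.119 * 1000 / 3453.2
PI = 11.618 kg/(s*MPa)


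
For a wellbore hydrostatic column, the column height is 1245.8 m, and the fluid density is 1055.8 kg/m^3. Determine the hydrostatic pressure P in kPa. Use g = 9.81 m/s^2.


P = rho * g * h / 1e6
P = 1055.8 * 9.81 * 1245.8 / 1e6
P = 12.90325 MPa
Convert: 12.90325 MPa * 1000.0 = 12903 kPa
P = 12903 kPa


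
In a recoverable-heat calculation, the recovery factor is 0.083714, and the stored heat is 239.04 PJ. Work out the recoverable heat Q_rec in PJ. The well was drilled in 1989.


Q_rec = Q_s * RF
Q_rec = 239.04 * 0.083714
Q_rec = 20.011 PJ


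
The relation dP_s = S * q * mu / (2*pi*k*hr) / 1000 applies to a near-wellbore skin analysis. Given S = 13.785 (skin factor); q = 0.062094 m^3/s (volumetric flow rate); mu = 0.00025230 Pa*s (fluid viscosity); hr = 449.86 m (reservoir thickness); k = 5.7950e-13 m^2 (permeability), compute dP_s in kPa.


dP_s = S * q * mu / (2*pi*k*hr) / 1000
dP_s = 13.785 * 0.062094 * 0.00025230 / (2*pi*5.7950e-13*449.86) / 1000
dP_s = 131.84 kPa


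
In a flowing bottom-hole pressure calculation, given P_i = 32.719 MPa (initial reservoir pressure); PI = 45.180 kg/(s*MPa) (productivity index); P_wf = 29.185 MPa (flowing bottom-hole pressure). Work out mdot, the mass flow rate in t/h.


mdot = (P_i - P_wf) * PI
mdot = (32.719 - 29.185) * 45.180
mdot = 159.6661 kg/s
Convert: 159.6661 kg/s * 3.6 = 574.80 t/h
mdot = 574.80 t/h


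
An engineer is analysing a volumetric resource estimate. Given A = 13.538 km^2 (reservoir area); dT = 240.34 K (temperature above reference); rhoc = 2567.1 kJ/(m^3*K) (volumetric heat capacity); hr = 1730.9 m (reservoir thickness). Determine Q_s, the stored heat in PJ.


Step 1: Vr = A*1e6*hr = 13.538*1e6*1730.9 = 2.343292e+10 m^3
Step 2: Q_s = Vr*rhoc*dT/1e12 = 2.343292e+10*2567.1*240.34/1e12 = 14458 PJ
Q_s = 14458 PJ


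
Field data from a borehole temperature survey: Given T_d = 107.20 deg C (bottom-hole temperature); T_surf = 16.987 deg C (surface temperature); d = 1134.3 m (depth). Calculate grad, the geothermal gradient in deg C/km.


grad = (T_d - T_surf) / d * 1000
grad = (107.20 - 16.987) / 1134.3 * 1000
grad = 79.532 deg C/km


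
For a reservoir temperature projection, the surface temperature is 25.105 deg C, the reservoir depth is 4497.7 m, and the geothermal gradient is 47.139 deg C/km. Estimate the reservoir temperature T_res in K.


T_res = T_surf + grad * d / 1000
T_res = 25.105 + 47.139 * 4497.7 / 1000
T_res = 237.1221 deg C
Convert to K: 237.1221 + 273.15 = 510.27 K
T_res = 510.27 K


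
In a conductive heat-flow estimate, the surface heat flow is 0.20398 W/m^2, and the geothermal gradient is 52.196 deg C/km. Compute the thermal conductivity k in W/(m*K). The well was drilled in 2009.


k = q * 1000 / grad
k = 0.20398 * 1000 / 52.196
k = 3.9080 W/(m*K)


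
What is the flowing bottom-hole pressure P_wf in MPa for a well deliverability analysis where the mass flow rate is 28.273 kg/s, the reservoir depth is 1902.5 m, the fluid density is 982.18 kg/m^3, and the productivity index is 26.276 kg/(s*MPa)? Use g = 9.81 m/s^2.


Step 1: P_i = rho*g*h/1e6 = 982.18*9.81*1902.5/1e6 = 18.33094 MPa
Step 2: P_wf = P_i - mdot/PI = 18.33094 - 28.273/26.276 = 17.255 MPa
P_wf = 17.255 MPa


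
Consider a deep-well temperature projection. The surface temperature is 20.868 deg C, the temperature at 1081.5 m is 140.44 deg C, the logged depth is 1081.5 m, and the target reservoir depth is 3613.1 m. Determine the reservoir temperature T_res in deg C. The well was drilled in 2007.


Step 1: grad = (T_d1 - T_surf)/d1 * 1000 = (140.44 - 20.868)/1081.5 * 1000 = 110.5613 deg C/km
Step 2: T_res = T_surf + grad*d2/1000 = 20.868 + 110.5613*3613.1/1000 = 420.34 deg C
T_res = 420.34 deg C


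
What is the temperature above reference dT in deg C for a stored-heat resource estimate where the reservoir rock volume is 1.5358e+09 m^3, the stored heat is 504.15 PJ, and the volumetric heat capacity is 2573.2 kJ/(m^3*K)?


dT = Q_s * 1e12 / (Vr * rhoc)
dT = 504.15 * 1e12 / (1.5358e+09 * 2573.2)
dT = 127.5709 K
Convert (temperature difference, 1 K = 1 deg C): 127.5709 K = 127.5709 deg C
dT = 127.57 deg C


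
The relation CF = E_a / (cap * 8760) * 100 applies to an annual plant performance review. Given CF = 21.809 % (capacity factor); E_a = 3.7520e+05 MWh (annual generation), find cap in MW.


cap = E_a / (CF/100 * 8760)
cap = 3.7520e+05 / (21.809/100 * 8760)
cap = 196.39 MW


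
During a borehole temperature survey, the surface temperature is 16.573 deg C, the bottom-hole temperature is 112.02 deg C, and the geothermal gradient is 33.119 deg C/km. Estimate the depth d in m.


d = (T_d - T_surf) / grad * 1000
d = (112.02 - 16.573) / 33.119 * 1000
d = 2881.9 m


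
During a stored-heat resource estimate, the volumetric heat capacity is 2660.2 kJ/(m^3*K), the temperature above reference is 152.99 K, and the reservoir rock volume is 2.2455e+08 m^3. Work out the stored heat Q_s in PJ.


Q_s = Vr * rhoc * dT / 1e12
Q_s = 2.2455e+08 * 2660.2 * 152.99 / 1e12
Q_s = 91.388 PJ


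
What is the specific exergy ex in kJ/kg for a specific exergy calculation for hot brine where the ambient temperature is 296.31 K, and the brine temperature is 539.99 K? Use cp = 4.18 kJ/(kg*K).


ex = cp * ((T_b - T_0) - T_0 * ln(T_b/T_0))
ex = 4.18 * ((539.99 - 296.31) - 296.31 * ln(539.99/296.31))
ex = 275.26 kJ/kg


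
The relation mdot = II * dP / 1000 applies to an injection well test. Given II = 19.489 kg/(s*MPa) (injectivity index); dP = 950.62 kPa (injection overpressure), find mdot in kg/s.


mdot = II * dP / 1000
mdot = 19.489 * 950.62 / 1000
mdot = 18.527 kg/s


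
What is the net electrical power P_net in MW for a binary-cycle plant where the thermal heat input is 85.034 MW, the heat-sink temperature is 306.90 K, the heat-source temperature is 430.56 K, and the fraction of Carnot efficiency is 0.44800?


Step 1: eta = (1 - Tc/Th)*f = (1 - 306.9/430.56)*0.448 = 0.1286689
Step 2: P_net = eta * Q_in = 0.1286689 * 85.034 = 10.941 MW
P_net = 10.941 MW


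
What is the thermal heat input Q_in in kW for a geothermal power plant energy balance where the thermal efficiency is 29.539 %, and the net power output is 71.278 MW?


Q_in = W_net / (eta / 100)
Q_in = 71.278 / (29.539 / 100)
Q_in = 241.3013 MW
Convert: 241.3013 MW * 1000.0 = 2.4130e+05 kW
Q_in = 2.4130e+05 kW


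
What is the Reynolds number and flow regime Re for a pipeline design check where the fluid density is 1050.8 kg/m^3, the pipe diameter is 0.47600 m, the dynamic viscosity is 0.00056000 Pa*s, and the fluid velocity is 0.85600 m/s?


Step 1: Re = rho*vel*D/mu = 1050.8*0.856*0.476/0.00056 = 7.6456e+05
Step 2: Re = 7.6456e+05 > 4000, so flow is turbulent.
Re = 7.6456e+05 (turbulent)


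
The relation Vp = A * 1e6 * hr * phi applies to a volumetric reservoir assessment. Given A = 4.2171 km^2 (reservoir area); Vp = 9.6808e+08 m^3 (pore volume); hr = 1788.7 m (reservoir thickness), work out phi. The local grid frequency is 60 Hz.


phi = Vp / (A * 1e6 * hr)
phi = 9.6808e+08 / (4.2171 * 1e6 * 1788.7)
phi = 0.12834


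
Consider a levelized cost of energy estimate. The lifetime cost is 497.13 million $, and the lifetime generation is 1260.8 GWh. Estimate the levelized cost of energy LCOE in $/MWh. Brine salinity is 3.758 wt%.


LCOE = C_tot / E_tot * 100
LCOE = 497.13 / 1260.8 * 100
LCOE = 39.42973 cents/kWh
Convert: 39.42973 cents/kWh * 10.0 = 394.30 $/MWh
LCOE = 394.30 $/MWh


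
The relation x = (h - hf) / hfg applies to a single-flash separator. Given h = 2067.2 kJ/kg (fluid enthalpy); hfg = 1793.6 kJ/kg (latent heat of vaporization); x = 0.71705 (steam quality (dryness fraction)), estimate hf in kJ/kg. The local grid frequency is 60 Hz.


hf = h - x * hfg
hf = 2067.2 - 0.71705 * 1793.6
hf = 781.10 kJ/kg


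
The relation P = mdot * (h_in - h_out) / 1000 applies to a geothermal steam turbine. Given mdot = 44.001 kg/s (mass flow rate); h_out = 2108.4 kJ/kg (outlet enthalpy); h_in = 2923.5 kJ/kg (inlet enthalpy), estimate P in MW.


P = mdot * (h_in - h_out) / 1000
P = 44.001 * (2923.5 - 2108.4) / 1000
P = 35.865 MW


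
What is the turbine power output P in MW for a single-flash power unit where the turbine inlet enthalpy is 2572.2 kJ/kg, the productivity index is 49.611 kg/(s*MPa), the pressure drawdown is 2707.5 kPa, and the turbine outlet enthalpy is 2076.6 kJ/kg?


Step 1: mdot = PI * dP / 1000 = 49.611 * 2707.5 / 1000 = 134.3218 kg/s
Step 2: P = mdot*(h_in - h_out)/1000 = 134.3218*(2572.2 - 2076.6)/1000 = 66.570 MW
P = 66.570 MW


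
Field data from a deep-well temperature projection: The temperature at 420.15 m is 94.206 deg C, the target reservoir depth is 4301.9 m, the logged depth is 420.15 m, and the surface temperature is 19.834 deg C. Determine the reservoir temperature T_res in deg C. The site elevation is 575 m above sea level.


Step 1: grad = (T_d1 - T_surf)/d1 * 1000 = (94.206 - 19.834)/420.15 * 1000 = 177.0130 deg C/km
Step 2: T_res = T_surf + grad*d2/1000 = 19.834 + 177.0130*4301.9/1000 = 781.33 deg C
T_res = 781.33 deg C


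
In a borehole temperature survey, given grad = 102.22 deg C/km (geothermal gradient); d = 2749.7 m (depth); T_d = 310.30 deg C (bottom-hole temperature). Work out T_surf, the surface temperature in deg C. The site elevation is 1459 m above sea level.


T_surf = T_d - grad * d / 1000
T_surf = 310.30 - 102.22 * 2749.7 / 1000
T_surf = 29.226 deg C


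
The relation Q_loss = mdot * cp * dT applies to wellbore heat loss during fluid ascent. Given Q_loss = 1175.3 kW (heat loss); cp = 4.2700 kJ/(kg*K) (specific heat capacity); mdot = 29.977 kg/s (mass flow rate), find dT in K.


dT = Q_loss / (mdot * cp)
dT = 1175.3 / (29.977 * 4.2700)
dT = 9.1819 K


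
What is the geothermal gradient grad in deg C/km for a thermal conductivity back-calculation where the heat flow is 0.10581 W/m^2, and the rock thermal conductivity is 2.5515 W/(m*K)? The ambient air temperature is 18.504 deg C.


grad = q / k * 1000
grad = 0.10581 / 2.5515 * 1000
grad = 41.470 deg C/km


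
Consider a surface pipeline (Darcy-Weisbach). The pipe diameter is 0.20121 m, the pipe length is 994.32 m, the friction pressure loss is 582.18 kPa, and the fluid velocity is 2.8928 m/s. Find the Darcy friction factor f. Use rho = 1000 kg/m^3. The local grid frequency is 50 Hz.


f = dP*1000 / ((L/D)*(rho*vel^2/2))
f = 582.18*1000 / ((994.32/0.20121)*(1000*2.8928^2/2))
f = 0.028156


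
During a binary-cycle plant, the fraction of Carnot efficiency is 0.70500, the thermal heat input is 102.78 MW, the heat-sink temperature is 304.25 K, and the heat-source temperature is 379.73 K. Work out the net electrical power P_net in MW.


Step 1: eta = (1 - Tc/Th)*f = (1 - 304.25/379.73)*0.705 = 0.1401348
Step 2: P_net = eta * Q_in = 0.1401348 * 102.78 = 14.403 MW
P_net = 14.403 MW


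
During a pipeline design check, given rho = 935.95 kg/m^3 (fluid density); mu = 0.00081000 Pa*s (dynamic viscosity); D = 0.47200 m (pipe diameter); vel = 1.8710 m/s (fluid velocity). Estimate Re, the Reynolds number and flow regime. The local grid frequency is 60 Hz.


Step 1: Re = rho*vel*D/mu = 935.95*1.871*0.472/0.00081 = 1.0204e+06
Step 2: Re = 1.0204e+06 > 4000, so flow is turbulent.
Re = 1.0204e+06 (turbulent)


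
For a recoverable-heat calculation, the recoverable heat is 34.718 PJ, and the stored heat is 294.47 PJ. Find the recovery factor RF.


RF = Q_rec / Q_s
RF = 34.718 / 294.47
RF = 0.11790


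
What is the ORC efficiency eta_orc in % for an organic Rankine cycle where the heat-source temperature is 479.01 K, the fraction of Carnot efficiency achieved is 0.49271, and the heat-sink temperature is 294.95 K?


eta_orc = (1 - Tc/Th) * f * 100
eta_orc = (1 - 294.95/479.01) * 0.49271 * 100
eta_orc = 18.932 %


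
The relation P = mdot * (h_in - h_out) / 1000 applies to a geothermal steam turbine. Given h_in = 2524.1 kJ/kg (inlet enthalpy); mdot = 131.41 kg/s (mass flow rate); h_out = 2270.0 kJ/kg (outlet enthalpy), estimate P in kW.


P = mdot * (h_in - h_out) / 1000
P = 131.41 * (2524.1 - 2270.0) / 1000
P = 33.39128 MW
Convert: 33.39128 MW * 1000.0 = 33391 kW
P = 33391 kW


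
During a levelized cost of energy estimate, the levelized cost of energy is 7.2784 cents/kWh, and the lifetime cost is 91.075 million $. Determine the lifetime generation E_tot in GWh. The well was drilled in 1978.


E_tot = C_tot / LCOE * 100
E_tot = 91.075 / 7.2784 * 100
E_tot = 1251.3 GWh


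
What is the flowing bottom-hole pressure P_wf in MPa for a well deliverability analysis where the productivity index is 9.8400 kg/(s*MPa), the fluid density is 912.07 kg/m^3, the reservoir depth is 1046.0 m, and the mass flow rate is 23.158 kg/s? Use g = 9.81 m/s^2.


Step 1: P_i = rho*g*h/1e6 = 912.07*9.81*1046.0/1e6 = 9.358987 MPa
Step 2: P_wf = P_i - mdot/PI = 9.358987 - 23.158/9.84 = 7.0055 MPa
P_wf = 7.0055 MPa


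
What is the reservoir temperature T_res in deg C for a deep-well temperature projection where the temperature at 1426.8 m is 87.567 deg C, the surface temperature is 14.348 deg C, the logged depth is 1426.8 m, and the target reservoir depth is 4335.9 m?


Step 1: grad = (T_d1 - T_surf)/d1 * 1000 = (87.567 - 14.348)/1426.8 * 1000 = 51.31693 deg C/km
Step 2: T_res = T_surf + grad*d2/1000 = 14.348 + 51.31693*4335.9/1000 = 236.85 deg C
T_res = 236.85 deg C


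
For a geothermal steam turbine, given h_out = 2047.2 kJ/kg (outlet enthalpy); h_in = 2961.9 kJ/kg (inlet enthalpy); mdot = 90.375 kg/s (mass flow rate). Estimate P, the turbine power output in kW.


P = mdot * (h_in - h_out) / 1000
P = 90.375 * (2961.9 - 2047.2) / 1000
P = 82.66601 MW
Convert: 82.66601 MW * 1000.0 = 82666 kW
P = 82666 kW


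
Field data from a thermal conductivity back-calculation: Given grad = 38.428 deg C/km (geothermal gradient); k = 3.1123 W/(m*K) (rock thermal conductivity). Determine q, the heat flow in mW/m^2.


q = k * grad / 1000
q = 3.1123 * 38.428 / 1000
q = 0.1195995 W/m^2
Convert: 0.1195995 W/m^2 * 1000.0 = 119.60 mW/m^2
q = 119.60 mW/m^2


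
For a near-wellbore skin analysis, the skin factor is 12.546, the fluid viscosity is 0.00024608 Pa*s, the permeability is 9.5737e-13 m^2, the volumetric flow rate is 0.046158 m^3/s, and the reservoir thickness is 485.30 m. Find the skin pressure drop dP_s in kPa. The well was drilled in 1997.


dP_s = S * q * mu / (2*pi*k*hr) / 1000
dP_s = 12.546 * 0.046158 * 0.00024608 / (2*pi*9.5737e-13*485.30) / 1000
dP_s = 48.816 kPa


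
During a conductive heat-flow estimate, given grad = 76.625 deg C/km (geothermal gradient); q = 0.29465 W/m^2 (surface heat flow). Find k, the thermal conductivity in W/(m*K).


k = q * 1000 / grad
k = 0.29465 * 1000 / 76.625
k = 3.8454 W/(m*K)


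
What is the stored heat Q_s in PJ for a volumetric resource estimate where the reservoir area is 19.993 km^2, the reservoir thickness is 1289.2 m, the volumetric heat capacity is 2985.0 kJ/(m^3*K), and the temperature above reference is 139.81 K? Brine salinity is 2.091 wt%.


Step 1: Vr = A*1e6*hr = 19.993*1e6*1289.2 = 2.577498e+10 m^3
Step 2: Q_s = Vr*rhoc*dT/1e12 = 2.577498e+10*2985.0*139.81/1e12 = 10757 PJ
Q_s = 10757 PJ


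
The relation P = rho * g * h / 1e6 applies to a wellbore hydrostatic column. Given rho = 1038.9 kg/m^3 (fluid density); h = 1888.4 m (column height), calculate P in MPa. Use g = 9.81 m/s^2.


P = rho * g * h / 1e6
P = 1038.9 * 9.81 * 1888.4 / 1e6
P = 19.246 MPa


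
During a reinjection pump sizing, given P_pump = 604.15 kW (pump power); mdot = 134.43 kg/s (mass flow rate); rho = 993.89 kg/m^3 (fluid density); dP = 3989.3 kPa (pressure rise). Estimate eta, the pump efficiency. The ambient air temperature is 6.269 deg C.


eta = mdot * dP / (rho * P_pump)
eta = 134.43 * 3989.3 / (993.89 * 604.15)
eta = 0.89312


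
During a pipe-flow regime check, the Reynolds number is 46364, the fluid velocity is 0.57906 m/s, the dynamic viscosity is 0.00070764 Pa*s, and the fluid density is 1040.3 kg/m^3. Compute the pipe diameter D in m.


D = Re * mu / (rho * vel)
D = 46364 * 0.00070764 / (1040.3 * 0.57906)
D = 0.054464 m


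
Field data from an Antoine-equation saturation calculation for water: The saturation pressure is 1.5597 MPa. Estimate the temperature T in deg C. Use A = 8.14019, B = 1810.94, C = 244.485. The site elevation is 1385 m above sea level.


T = B / (A - log10(P_sat * 760 / 0.101325)) - C
T = 1810.94 / (8.14019 - log10(1.5597 * 760 / 0.101325)) - 244.485
T = 200.24 deg C


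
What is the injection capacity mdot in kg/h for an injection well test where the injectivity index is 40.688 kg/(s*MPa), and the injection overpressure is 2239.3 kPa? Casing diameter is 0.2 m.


mdot = II * dP / 1000
mdot = 40.688 * 2239.3 / 1000
mdot = 91.11264 kg/s
Convert: 91.11264 kg/s * 3600.0 = 3.2801e+05 kg/h
mdot = 3.2801e+05 kg/h


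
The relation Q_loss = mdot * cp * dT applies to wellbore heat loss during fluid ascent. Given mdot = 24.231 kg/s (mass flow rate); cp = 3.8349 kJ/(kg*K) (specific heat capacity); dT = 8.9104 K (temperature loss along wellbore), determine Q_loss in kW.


Q_loss = mdot * cp * dT
Q_loss = 24.231 * 3.8349 * 8.9104
Q_loss = 827.99 kW


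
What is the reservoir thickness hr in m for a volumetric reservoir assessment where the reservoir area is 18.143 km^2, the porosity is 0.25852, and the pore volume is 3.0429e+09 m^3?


hr = Vp / (A * 1e6 * phi)
hr = 3.0429e+09 / (18.143 * 1e6 * 0.25852)
hr = 648.76 m


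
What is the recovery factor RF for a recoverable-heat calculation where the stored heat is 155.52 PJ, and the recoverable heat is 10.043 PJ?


RF = Q_rec / Q_s
RF = 10.043 / 155.52
RF = 0.064577


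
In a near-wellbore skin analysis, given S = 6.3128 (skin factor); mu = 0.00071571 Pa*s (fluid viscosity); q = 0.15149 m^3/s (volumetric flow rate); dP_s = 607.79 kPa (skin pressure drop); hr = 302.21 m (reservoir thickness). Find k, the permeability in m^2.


k = S*q*mu / (2*pi*dP_s*1000*hr)
k = 6.3128*0.15149*0.00071571 / (2*pi*607.79*1000*302.21)
k = 5.9306e-13 m^2


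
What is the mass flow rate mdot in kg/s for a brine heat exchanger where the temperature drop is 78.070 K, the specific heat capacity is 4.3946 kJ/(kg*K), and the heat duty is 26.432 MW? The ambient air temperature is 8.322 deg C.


mdot = Q * 1000 / (cp * dT)
mdot = 26.432 * 1000 / (4.3946 * 78.070)
mdot = 77.042 kg/s


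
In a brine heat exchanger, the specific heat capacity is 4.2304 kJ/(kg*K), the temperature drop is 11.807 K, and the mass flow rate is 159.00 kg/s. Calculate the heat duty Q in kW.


Q = mdot * cp * dT / 1000
Q = 159.00 * 4.2304 * 11.807 / 1000
Q = 7.941785 MW
Convert: 7.941785 MW * 1000.0 = 7941.8 kW
Q = 7941.8 kW


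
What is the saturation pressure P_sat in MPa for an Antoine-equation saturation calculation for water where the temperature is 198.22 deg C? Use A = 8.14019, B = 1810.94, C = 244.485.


P_sat = 10^(A - B/(C + T)) / 760 * 0.101325
P_sat = 10^(8.14019 - 1810.94/(244.485 + 198.22)) / 760 * 0.101325
P_sat = 1.4944 MPa


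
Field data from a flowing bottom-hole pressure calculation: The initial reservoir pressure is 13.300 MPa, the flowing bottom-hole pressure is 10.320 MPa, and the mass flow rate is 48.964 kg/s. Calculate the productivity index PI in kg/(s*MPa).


PI = mdot / (P_i - P_wf)
PI = 48.964 / (13.300 - 10.320)
PI = 16.431 kg/(s*MPa)


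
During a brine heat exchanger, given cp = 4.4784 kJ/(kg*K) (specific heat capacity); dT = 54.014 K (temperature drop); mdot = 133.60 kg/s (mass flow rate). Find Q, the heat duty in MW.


Q = mdot * cp * dT / 1000
Q = 133.60 * 4.4784 * 54.014 / 1000
Q = 32.317 MW


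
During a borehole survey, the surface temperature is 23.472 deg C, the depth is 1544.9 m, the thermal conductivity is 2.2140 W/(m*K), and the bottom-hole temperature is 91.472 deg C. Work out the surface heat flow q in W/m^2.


Step 1: grad = (T_d - T_surf)/d * 1000 = (91.472 - 23.472)/1544.9 * 1000 = 44.01579 deg C/km
Step 2: q = k * grad / 1000 = 2.214 * 44.01579 / 1000 = 0.097451 W/m^2
q = 0.097451 W/m^2


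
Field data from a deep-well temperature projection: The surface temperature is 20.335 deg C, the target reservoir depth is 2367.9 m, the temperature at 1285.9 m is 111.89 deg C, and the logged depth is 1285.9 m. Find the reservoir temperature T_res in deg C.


Step 1: grad = (T_d1 - T_surf)/d1 * 1000 = (111.89 - 20.335)/1285.9 * 1000 = 71.19916 deg C/km
Step 2: T_res = T_surf + grad*d2/1000 = 20.335 + 71.19916*2367.9/1000 = 188.93 deg C
T_res = 188.93 deg C


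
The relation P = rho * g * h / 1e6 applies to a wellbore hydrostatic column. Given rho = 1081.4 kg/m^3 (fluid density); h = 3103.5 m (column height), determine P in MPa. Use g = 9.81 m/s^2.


P = rho * g * h / 1e6
P = 1081.4 * 9.81 * 3103.5 / 1e6
P = 32.924 MPa


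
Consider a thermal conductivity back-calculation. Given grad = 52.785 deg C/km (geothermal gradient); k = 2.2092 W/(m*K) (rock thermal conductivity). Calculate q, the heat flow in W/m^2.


q = k * grad / 1000
q = 2.2092 * 52.785 / 1000
q = 0.11661 W/m^2


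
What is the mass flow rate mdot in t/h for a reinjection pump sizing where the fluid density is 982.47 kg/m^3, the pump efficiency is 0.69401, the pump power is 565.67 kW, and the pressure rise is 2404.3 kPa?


mdot = P_pump * rho * eta / dP
mdot = 565.67 * 982.47 * 0.69401 / 2404.3
mdot = 160.4204 kg/s
Convert: 160.4204 kg/s * 3.6 = 577.51 t/h
mdot = 577.51 t/h


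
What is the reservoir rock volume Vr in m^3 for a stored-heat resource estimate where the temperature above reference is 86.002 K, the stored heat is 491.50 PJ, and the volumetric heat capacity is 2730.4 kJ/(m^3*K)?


Vr = Q_s * 1e12 / (rhoc * dT)
Vr = 491.50 * 1e12 / (2730.4 * 86.002)
Vr = 2.0931e+09 m^3


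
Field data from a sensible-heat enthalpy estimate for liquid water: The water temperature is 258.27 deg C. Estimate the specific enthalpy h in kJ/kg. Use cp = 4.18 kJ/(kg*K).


h = cp * T
h = 4.18 * 258.27
h = 1079.6 kJ/kg


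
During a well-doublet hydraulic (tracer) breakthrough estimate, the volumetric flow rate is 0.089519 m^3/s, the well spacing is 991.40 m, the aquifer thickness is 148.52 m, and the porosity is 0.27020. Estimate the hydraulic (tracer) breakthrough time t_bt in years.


t_bt = pi * hr * phi * L^2 / (3 * Qv) / (365.25*86400)
t_bt = pi * 148.52 * 0.27020 * 991.40^2 / (3 * 0.089519) / (365.25*86400)
t_bt = 14.621 years


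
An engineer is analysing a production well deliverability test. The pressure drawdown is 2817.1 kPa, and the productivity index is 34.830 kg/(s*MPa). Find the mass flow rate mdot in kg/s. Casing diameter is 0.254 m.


mdot = PI * dP / 1000
mdot = 34.830 * 2817.1 / 1000
mdot = 98.120 kg/s


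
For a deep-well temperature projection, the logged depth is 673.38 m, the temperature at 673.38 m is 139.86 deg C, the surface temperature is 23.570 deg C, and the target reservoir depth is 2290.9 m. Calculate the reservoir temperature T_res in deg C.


Step 1: grad = (T_d1 - T_surf)/d1 * 1000 = (139.86 - 23.57)/673.38 * 1000 = 172.6960 deg C/km
Step 2: T_res = T_surf + grad*d2/1000 = 23.57 + 172.6960*2290.9/1000 = 419.20 deg C
T_res = 419.20 deg C


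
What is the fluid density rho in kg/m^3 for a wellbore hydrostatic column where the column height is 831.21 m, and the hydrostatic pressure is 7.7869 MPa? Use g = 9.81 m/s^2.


rho = P * 1e6 / (g * h)
rho = 7.7869 * 1e6 / (9.81 * 831.21)
rho = 954.96 kg/m^3


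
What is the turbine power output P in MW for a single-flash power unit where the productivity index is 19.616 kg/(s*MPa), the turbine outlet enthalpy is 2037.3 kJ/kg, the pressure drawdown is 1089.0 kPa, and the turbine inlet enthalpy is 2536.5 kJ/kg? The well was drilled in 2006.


Step 1: mdot = PI * dP / 1000 = 19.616 * 1089.0 / 1000 = 21.36182 kg/s
Step 2: P = mdot*(h_in - h_out)/1000 = 21.36182*(2536.5 - 2037.3)/1000 = 10.664 MW
P = 10.664 MW


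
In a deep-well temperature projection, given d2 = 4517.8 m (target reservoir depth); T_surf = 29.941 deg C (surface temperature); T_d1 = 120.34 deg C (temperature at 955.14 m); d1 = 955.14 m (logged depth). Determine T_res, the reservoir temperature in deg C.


Step 1: grad = (T_d1 - T_surf)/d1 * 1000 = (120.34 - 29.941)/955.14 * 1000 = 94.64476 deg C/km
Step 2: T_res = T_surf + grad*d2/1000 = 29.941 + 94.64476*4517.8/1000 = 457.53 deg C
T_res = 457.53 deg C


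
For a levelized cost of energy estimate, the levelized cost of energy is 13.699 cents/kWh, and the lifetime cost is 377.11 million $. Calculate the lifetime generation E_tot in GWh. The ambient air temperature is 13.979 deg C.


E_tot = C_tot / LCOE * 100
E_tot = 377.11 / 13.699 * 100
E_tot = 2752.8 GWh


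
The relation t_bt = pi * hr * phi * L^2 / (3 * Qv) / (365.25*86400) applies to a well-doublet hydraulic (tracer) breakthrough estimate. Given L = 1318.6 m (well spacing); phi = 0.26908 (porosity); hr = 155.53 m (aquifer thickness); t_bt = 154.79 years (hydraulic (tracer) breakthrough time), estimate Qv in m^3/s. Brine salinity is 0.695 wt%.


Qv = pi*hr*phi*L^2 / (3*t_bt*365.25*86400)
Qv = pi*155.53*0.26908*1318.6^2 / (3*154.79*365.25*86400)
Qv = 0.015599 m^3/s


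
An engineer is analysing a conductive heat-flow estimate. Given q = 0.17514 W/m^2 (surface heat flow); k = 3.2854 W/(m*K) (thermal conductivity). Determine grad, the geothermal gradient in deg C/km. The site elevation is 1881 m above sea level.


grad = q * 1000 / k
grad = 0.17514 * 1000 / 3.2854
grad = 53.309 deg C/km


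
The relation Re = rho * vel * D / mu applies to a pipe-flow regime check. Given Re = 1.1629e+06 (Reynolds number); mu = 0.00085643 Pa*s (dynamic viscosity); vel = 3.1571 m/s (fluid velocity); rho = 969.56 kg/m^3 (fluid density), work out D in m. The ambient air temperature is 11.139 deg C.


D = Re * mu / (rho * vel)
D = 1.1629e+06 * 0.00085643 / (969.56 * 3.1571)
D = 0.32537 m


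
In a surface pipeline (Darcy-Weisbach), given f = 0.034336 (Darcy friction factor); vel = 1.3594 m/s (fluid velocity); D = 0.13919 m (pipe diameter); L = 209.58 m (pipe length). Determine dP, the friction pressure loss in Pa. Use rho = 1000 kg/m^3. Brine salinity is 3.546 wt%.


dP = f * (L/D) * (rho*vel^2/2) / 1000
dP = 0.034336 * (209.58/0.13919) * (1000*1.3594^2/2) / 1000
dP = 47.77009 kPa
Convert: 47.77009 kPa * 1000.0 = 47770 Pa
dP = 47770 Pa


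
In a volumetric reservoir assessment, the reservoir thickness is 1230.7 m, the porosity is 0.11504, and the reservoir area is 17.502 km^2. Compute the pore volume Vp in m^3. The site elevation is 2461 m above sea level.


Vp = A * 1e6 * hr * phi
Vp = 17.502 * 1e6 * 1230.7 * 0.11504
Vp = 2.4779e+09 m^3


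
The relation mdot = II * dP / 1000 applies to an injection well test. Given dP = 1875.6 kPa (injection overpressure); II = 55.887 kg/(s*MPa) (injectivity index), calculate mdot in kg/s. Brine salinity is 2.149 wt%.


mdot = II * dP / 1000
mdot = 55.887 * 1875.6 / 1000
mdot = 104.82 kg/s


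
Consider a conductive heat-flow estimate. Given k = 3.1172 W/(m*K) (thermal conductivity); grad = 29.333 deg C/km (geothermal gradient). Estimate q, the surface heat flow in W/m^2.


q = k * grad / 1000
q = 3.1172 * 29.333 / 1000
q = 0.091437 W/m^2


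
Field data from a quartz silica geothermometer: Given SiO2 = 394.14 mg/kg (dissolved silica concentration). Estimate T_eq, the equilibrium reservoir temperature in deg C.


T_eq = 1309 / (5.19 - log10(SiO2)) - 273.15
T_eq = 1309 / (5.19 - log10(394.14)) - 273.15
T_eq = 231.41 deg C


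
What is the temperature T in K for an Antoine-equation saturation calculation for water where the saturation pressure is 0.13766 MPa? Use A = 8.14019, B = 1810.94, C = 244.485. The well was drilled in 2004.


T = B / (A - log10(P_sat * 760 / 0.101325)) - C
T = 1810.94 / (8.14019 - log10(0.13766 * 760 / 0.101325)) - 244.485
T = 108.7806 deg C
Convert to K: 108.7806 + 273.15 = 381.93 K
T = 381.93 K


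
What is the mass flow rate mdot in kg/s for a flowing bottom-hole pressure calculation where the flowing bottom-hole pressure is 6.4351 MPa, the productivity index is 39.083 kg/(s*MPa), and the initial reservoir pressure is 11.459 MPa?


mdot = (P_i - P_wf) * PI
mdot = (11.459 - 6.4351) * 39.083
mdot = 196.35 kg/s


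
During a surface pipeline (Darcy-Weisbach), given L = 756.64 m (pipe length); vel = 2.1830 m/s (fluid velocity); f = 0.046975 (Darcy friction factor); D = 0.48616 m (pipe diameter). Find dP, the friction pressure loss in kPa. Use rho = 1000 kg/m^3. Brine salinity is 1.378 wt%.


dP = f * (L/D) * (rho*vel^2/2) / 1000
dP = 0.046975 * (756.64/0.48616) * (1000*2.1830^2/2) / 1000
dP = 174.20 kPa


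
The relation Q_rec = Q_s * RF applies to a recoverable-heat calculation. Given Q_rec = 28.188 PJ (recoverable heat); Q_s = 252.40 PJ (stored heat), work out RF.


RF = Q_rec / Q_s
RF = 28.188 / 252.40
RF = 0.11168


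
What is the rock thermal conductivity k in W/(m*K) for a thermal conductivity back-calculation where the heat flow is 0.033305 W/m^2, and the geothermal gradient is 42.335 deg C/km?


k = q / (grad / 1000)
k = 0.033305 / (42.335 / 1000)
k = 0.78670 W/(m*K)


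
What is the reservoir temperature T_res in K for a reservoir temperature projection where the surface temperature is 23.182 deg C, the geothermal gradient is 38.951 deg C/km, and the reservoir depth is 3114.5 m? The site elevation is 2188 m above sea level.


T_res = T_surf + grad * d / 1000
T_res = 23.182 + 38.951 * 3114.5 / 1000
T_res = 144.4949 deg C
Convert to K: 144.4949 + 273.15 = 417.64 K
T_res = 417.64 K


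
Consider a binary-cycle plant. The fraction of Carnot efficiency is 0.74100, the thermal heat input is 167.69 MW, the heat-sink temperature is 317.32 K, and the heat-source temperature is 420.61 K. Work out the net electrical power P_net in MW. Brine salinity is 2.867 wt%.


Step 1: eta = (1 - Tc/Th)*f = (1 - 317.32/420.61)*0.741 = 0.1819688
Step 2: P_net = eta * Q_in = 0.1819688 * 167.69 = 30.514 MW
P_net = 30.514 MW


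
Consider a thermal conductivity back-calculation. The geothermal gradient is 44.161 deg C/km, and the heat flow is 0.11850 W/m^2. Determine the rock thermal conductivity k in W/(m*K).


k = q / (grad / 1000)
k = 0.11850 / (44.161 / 1000)
k = 2.6834 W/(m*K)


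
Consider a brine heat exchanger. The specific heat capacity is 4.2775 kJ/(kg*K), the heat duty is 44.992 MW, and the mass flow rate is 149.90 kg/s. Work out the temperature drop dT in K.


dT = Q * 1000 / (mdot * cp)
dT = 44.992 * 1000 / (149.90 * 4.2775)
dT = 70.169 K


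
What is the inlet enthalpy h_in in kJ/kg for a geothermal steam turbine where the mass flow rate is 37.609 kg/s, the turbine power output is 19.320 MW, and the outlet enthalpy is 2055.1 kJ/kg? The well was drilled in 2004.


h_in = h_out + P * 1000 / mdot
h_in = 2055.1 + 19.320 * 1000 / 37.609
h_in = 2568.8 kJ/kg


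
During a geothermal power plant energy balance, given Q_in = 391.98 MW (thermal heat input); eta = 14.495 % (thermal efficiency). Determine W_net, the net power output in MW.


W_net = eta / 100 * Q_in
W_net = 14.495 / 100 * 391.98
W_net = 56.818 MW


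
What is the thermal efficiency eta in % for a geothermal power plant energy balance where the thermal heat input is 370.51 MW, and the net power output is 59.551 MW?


eta = W_net / Q_in * 100
eta = 59.551 / 370.51 * 100
eta = 16.073 %


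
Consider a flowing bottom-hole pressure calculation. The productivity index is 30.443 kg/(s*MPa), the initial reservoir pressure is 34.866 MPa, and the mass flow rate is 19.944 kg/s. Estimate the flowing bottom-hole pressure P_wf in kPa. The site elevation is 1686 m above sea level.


P_wf = P_i - mdot / PI
P_wf = 34.866 - 19.944 / 30.443
P_wf = 34.21087 MPa
Convert: 34.21087 MPa * 1000.0 = 34211 kPa
P_wf = 34211 kPa


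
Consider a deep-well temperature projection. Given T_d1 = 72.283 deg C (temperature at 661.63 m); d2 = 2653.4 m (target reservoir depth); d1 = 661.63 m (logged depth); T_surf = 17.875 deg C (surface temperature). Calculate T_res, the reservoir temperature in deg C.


Step 1: grad = (T_d1 - T_surf)/d1 * 1000 = (72.283 - 17.875)/661.63 * 1000 = 82.23327 deg C/km
Step 2: T_res = T_surf + grad*d2/1000 = 17.875 + 82.23327*2653.4/1000 = 236.07 deg C
T_res = 236.07 deg C


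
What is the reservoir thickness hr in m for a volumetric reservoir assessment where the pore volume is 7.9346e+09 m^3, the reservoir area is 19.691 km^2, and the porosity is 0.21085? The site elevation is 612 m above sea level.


hr = Vp / (A * 1e6 * phi)
hr = 7.9346e+09 / (19.691 * 1e6 * 0.21085)
hr = 1911.1 m


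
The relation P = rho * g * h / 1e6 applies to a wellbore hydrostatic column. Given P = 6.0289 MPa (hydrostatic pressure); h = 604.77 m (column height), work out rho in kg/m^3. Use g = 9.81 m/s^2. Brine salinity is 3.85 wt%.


rho = P * 1e6 / (g * h)
rho = 6.0289 * 1e6 / (9.81 * 604.77)
rho = 1016.2 kg/m^3
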